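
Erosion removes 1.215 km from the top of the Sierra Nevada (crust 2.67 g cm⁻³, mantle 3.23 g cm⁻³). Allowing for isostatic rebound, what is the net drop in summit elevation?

0.211 km

Rebound u = e ρ_c/ρ_m = 1.215 km × 2.67/3.23 = 1.004 km.
Net surface drop = e − u = 1.215 km − 1.004 km = e (ρ_m − ρ_c)/ρ_m = 0.211 km.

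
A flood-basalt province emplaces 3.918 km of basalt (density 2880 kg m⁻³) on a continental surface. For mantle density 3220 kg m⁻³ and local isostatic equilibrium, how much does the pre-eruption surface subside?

3.5 km

Subaerial loading: s = t ρ_load / ρ_m.
s = 3.918 km × 2880/3220 = 3.5 km.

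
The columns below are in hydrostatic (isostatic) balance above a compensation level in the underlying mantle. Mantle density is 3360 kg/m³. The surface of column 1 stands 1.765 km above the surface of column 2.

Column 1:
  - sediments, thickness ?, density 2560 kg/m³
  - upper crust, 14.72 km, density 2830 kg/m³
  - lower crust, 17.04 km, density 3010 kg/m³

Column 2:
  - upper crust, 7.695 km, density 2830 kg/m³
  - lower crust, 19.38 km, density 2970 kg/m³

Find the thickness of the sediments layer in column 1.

Take the compensation level at the base of the deeper column (depth z_c below the surface of column 1) and equate Σ ρ_i t_i down to z_c; mantle fills any gap and the z_c terms cancel.
Column 1: x×2560 + 14.72×2830 + 17.04×3010 + (z_c − 31.76 − x)×3360
Column 2: 1.765×0 + 7.695×2830 + 19.38×2970 + (z_c − 1.765 − 27.075)×3360
The z_c×3360 term appears on both sides and cancels. Collect the known terms of each column as K = Σ(ρt)_known − 3360 × (depth of known layers): K_1 = 92948 − 3360×31.76 = −13765.6; K_2 = 79335.45 − 3360×(1.765 + 27.075) = −17566.95.
Balance: K_1 − x×(3360 − 2560) = K_2, so x = (K_1 − K_2)/(3360 − 2560) = 3801.35/800 = 4.75 km.

4.75 km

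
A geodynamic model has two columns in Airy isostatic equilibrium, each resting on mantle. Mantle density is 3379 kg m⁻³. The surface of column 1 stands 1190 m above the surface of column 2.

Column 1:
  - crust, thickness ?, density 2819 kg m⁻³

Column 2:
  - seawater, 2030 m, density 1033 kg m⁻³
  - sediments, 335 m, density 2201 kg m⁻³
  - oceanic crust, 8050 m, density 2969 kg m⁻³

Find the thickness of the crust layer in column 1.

22300 m

Take the compensation level at the base of the deeper column (depth z_c below the surface of column 1) and equate Σ ρ_i t_i down to z_c; mantle fills any gap and the z_c terms cancel.
Column 1: x×2819 + (z_c − 0 − x)×3379
Column 2: 1190×0 + 2030×1033 + 335×2201 + 8050×2969 + (z_c − 1190 − 10415)×3379
The z_c×3379 term appears on both sides and cancels. Collect the known terms of each column as K = Σ(ρt)_known − 3379 × (depth of known layers): K_1 = 0 − 3379×0 = 0; K_2 = 26734775 − 3379×(1190 + 10415) = −12478520.
Balance: K_1 − x×(3379 − 2819) = K_2, so x = (K_1 − K_2)/(3379 − 2819) = 12478500/560 = 22300 m.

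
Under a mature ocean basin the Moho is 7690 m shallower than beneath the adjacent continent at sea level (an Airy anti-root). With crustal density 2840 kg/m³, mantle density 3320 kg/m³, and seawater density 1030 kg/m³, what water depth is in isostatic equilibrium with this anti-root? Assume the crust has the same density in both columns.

2040 m

Replacing a thickness d of crust by seawater at the top must be balanced by replacing crust with mantle at the base: d (ρ_c − ρ_w) = a (ρ_m − ρ_c).
d = a (ρ_m − ρ_c)/(ρ_c − ρ_w) = 7690 m × 480/1810 = 2040 m.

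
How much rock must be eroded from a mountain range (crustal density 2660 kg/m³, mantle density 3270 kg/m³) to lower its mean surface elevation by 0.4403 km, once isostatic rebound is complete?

2.36 km

Net drop Δ = e − u = e − e ρ_c/ρ_m = e (ρ_m − ρ_c)/ρ_m.
e = Δ ρ_m/(ρ_m − ρ_c) = 0.4403 km × 3270/610 = 2.36 km.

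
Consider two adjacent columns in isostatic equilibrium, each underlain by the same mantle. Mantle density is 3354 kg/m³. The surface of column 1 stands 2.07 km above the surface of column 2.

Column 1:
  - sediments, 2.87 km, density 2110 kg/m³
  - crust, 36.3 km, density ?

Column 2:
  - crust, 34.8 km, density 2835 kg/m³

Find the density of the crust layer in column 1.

2760 kg/m³

Take the compensation level at the base of the deeper column (depth z_c below the surface of column 1) and equate Σ ρ_i t_i down to z_c; mantle fills any gap and the z_c terms cancel.
Column 1: 2.87×2110 + 36.3×ρ + (z_c − 39.17)×3354
Column 2: 2.07×0 + 34.8×2835 + (z_c − 2.07 − 34.8)×3354
The z_c×3354 term appears on both sides and cancels. Collect the known terms of each column as K = Σ(ρt)_known − 3354 × (depth of known layers): K_1 = 6055.7 − 3354×39.17 = −125320.48; K_2 = 98658 − 3354×(2.07 + 34.8) = −25003.98.
Balance: K_1 + 36.3×ρ = K_2, so ρ = (K_2 − K_1)/36.3 = 100316/36.3 = 2760 kg/m³.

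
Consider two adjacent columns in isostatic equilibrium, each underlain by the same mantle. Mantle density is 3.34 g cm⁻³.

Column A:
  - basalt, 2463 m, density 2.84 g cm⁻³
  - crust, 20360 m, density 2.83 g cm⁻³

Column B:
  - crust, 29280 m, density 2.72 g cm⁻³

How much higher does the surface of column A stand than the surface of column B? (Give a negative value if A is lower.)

For any compensation level in the mantle, the mantle terms cancel and isostasy reduces to e = (Σt_A − Σt_B) − (Σ(ρt)_A − Σ(ρt)_B) / ρ_m.
Σt_A = 22823 m; Σt_B = 29280 m; Σ(ρt)_A = 64613.72; Σ(ρt)_B = 79641.6 (in m·g cm⁻³).
e = (22823 − 29280) − (64613.72 − 79641.6) / 3.34 = −1960 m.

−1960 m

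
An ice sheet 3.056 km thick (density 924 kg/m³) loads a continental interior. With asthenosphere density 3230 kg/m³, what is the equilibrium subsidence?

Equating mass per unit area of the two columns: the ice load ρ_ice t is balanced by mantle displaced below, ρ_m s.
s = t ρ_ice / ρ_m = 3.056 km × 924/3230 = 0.874 km.

0.874 km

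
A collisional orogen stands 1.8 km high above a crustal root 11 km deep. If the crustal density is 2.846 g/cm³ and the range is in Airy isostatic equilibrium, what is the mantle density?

3.31 g/cm³

Airy balance: ρ_c h = (ρ_m − ρ_c) r → ρ_m = ρ_c (1 + h/r).
ρ_m = 2.846 × (1 + 1.8 km/11 km) = 3.31 g/cm³.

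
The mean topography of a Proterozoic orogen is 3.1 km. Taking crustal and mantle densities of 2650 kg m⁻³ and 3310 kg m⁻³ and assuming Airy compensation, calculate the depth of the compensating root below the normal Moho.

Equating mass per unit area of the two columns: the weight of the topography is balanced by the buoyancy of the root, ρ_c h = (ρ_m − ρ_c) r.
r = h · ρ_c / (ρ_m − ρ_c) = 3.1 km × 2650 / (3310 − 2650) = 12.4 km.

12.4 km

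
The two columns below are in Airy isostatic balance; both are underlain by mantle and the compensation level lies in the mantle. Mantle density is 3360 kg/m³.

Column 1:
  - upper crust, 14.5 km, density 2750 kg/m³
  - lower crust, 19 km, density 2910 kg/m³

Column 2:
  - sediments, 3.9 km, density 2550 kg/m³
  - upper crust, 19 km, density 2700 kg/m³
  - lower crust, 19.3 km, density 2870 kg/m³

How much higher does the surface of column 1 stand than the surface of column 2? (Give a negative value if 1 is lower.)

For any compensation level in the mantle, the mantle terms cancel and isostasy reduces to e = (Σt_1 − Σt_2) − (Σ(ρt)_1 − Σ(ρt)_2) / ρ_m.
Σt_1 = 33.5 km; Σt_2 = 42.2 km; Σ(ρt)_1 = 95165; Σ(ρt)_2 = 116636 (in km·kg/m³).
e = (33.5 − 42.2) − (95165 − 116636) / 3360 = −2.31 km.

−2.31 km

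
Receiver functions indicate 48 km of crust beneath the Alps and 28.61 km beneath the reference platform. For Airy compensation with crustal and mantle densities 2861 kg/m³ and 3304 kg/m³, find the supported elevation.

2.6 km

Excess crust Δ = 48 km − 28.61 km = 19.39 km, split between elevation h and root r with h + r = Δ.
Airy balance ρ_c h = (ρ_m − ρ_c) r gives r = h ρ_c/(ρ_m − ρ_c), so h (1 + ρ_c/(ρ_m − ρ_c)) = Δ, i.e. h = Δ (ρ_m − ρ_c)/ρ_m.
h = 19.39 km × 443/3304 = 2.6 km.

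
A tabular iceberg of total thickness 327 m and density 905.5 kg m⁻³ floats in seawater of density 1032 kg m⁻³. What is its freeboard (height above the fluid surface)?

40.1 m

Floating equilibrium: submerged depth d = t ρ_obj/ρ_fluid = 327 m × 905.5/1032 = 286.9 m.
Freeboard = t − d = 327 m − 286.9 m = 40.1 m.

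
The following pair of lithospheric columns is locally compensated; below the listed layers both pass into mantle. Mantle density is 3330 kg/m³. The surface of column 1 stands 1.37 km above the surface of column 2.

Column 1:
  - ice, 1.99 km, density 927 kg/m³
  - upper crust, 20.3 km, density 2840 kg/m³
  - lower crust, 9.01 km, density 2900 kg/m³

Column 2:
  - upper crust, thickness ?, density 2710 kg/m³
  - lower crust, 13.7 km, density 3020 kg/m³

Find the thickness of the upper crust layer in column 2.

Take the compensation level at the base of the deeper column (depth z_c below the surface of column 1) and equate Σ ρ_i t_i down to z_c; mantle fills any gap and the z_c terms cancel.
Column 1: 1.99×927 + 20.3×2840 + 9.01×2900 + (z_c − 31.3)×3330
Column 2: 1.37×0 + x×2710 + 13.7×3020 + (z_c − 1.37 − 13.7 − x)×3330
The z_c×3330 term appears on both sides and cancels. Collect the known terms of each column as K = Σ(ρt)_known − 3330 × (depth of known layers): K_1 = 85625.73 − 3330×31.3 = −18603.27; K_2 = 41374 − 3330×(1.37 + 13.7) = −8809.1.
Balance: K_1 = K_2 − x×(3330 − 2710), so x = (K_2 − K_1)/(3330 − 2710) = 9794.17/620 = 15.8 km.

15.8 km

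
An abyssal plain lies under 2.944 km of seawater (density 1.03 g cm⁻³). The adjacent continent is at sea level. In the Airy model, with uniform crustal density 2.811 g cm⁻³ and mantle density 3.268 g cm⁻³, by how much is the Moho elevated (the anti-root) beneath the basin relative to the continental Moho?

In Airy isostatic equilibrium: replacing crust with seawater at the top is compensated by replacing crust with mantle at the base: d (ρ_c − ρ_w) = a (ρ_m − ρ_c).
a = d (ρ_c − ρ_w)/(ρ_m − ρ_c) = 2.944 km × 1.781/0.457 = 11.5 km.

11.5 km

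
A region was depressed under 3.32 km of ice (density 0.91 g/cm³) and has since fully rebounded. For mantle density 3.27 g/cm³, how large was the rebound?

0.924 km

Removing the load lets mantle flow back in; uplift u satisfies ρ_ice t = ρ_m u.
u = t ρ_ice/ρ_m = 3.32 km × 0.91/3.27 = 0.924 km.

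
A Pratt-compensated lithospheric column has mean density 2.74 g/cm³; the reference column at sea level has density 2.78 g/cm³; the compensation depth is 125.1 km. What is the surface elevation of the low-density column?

ρ_ref D = ρ (D + h) → h = D (ρ_ref − ρ)/ρ.
h = 125.1 km × (2.78 − 2.74)/2.74 = 1.83 km.

1.83 km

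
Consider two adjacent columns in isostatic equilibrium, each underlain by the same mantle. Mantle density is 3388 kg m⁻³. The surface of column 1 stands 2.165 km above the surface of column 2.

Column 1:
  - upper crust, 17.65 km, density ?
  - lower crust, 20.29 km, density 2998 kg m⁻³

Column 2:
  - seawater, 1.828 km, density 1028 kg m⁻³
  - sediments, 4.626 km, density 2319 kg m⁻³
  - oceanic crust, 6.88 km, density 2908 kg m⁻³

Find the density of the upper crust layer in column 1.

Take the compensation level at the base of the deeper column (depth z_c below the surface of column 1) and equate Σ ρ_i t_i down to z_c; mantle fills any gap and the z_c terms cancel.
Column 1: 17.65×ρ + 20.29×2998 + (z_c − 37.94)×3388
Column 2: 2.165×0 + 1.828×1028 + 4.626×2319 + 6.88×2908 + (z_c − 2.165 − 13.334)×3388
The z_c×3388 term appears on both sides and cancels. Collect the known terms of each column as K = Σ(ρt)_known − 3388 × (depth of known layers): K_1 = 60829.42 − 3388×37.94 = −67711.3; K_2 = 32613.918 − 3388×(2.165 + 13.334) = −19896.694.
Balance: K_1 + 17.65×ρ = K_2, so ρ = (K_2 − K_1)/17.65 = 47814.6/17.65 = 2710 kg m⁻³.

2710 kg m⁻³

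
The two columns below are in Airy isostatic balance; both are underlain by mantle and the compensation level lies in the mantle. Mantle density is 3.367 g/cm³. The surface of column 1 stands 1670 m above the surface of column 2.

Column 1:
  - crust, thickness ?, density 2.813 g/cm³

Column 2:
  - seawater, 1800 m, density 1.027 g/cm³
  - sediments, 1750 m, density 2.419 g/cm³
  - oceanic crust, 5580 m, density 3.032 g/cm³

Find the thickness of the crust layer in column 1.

Take the compensation level at the base of the deeper column (depth z_c below the surface of column 1) and equate Σ ρ_i t_i down to z_c; mantle fills any gap and the z_c terms cancel.
Column 1: x×2.813 + (z_c − 0 − x)×3.367
Column 2: 1670×0 + 1800×1.027 + 1750×2.419 + 5580×3.032 + (z_c − 1670 − 9130)×3.367
The z_c×3.367 term appears on both sides and cancels. Collect the known terms of each column as K = Σ(ρt)_known − 3.367 × (depth of known layers): K_1 = 0 − 3.367×0 = 0; K_2 = 23000.41 − 3.367×(1670 + 9130) = −13363.19.
Balance: K_1 − x×(3.367 − 2.813) = K_2, so x = (K_1 − K_2)/(3.367 − 2.813) = 13363.2/0.554 = 24100 m.

24100 m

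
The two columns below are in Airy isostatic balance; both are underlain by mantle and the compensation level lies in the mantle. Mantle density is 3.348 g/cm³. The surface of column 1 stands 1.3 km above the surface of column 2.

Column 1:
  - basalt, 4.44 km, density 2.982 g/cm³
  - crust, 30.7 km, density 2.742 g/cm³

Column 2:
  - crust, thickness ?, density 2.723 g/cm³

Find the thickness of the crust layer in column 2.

25.4 km

Take the compensation level at the base of the deeper column (depth z_c below the surface of column 1) and equate Σ ρ_i t_i down to z_c; mantle fills any gap and the z_c terms cancel.
Column 1: 4.44×2.982 + 30.7×2.742 + (z_c − 35.14)×3.348
Column 2: 1.3×0 + x×2.723 + (z_c − 1.3 − 0 − x)×3.348
The z_c×3.348 term appears on both sides and cancels. Collect the known terms of each column as K = Σ(ρt)_known − 3.348 × (depth of known layers): K_1 = 97.41948 − 3.348×35.14 = −20.22924; K_2 = 0 − 3.348×(1.3 + 0) = −4.3524.
Balance: K_1 = K_2 − x×(3.348 − 2.723), so x = (K_2 − K_1)/(3.348 − 2.723) = 15.8768/0.625 = 25.4 km.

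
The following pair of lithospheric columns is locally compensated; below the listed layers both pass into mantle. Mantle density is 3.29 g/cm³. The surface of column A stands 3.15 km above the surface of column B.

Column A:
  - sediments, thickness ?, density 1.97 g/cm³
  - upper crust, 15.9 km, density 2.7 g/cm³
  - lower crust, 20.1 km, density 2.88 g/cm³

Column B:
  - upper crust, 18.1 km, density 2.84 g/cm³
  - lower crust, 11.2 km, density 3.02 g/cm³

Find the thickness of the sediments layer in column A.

Take the compensation level at the base of the deeper column (depth z_c below the surface of column A) and equate Σ ρ_i t_i down to z_c; mantle fills any gap and the z_c terms cancel.
Column A: x×1.97 + 15.9×2.7 + 20.1×2.88 + (z_c − 36 − x)×3.29
Column B: 3.15×0 + 18.1×2.84 + 11.2×3.02 + (z_c − 3.15 − 29.3)×3.29
The z_c×3.29 term appears on both sides and cancels. Collect the known terms of each column as K = Σ(ρt)_known − 3.29 × (depth of known layers): K_A = 100.818 − 3.29×36 = −17.622; K_B = 85.228 − 3.29×(3.15 + 29.3) = −21.5325.
Balance: K_A − x×(3.29 − 1.97) = K_B, so x = (K_A − K_B)/(3.29 − 1.97) = 3.9105/1.32 = 2.96 km.

2.96 km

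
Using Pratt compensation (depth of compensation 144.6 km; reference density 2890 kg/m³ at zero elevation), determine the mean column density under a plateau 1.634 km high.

Pratt balance: ρ_ref D = ρ (D + h).
ρ = ρ_ref D/(D + h) = 2890 × 144.6 km/(144.6 km + 1.634 km) = 2860 kg/m³.

2860 kg/m³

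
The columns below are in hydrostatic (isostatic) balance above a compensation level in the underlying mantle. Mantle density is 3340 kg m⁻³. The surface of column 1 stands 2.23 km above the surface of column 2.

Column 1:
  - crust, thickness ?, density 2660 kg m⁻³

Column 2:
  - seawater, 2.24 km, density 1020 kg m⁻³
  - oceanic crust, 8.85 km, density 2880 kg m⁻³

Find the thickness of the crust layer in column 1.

24.6 km

Take the compensation level at the base of the deeper column (depth z_c below the surface of column 1) and equate Σ ρ_i t_i down to z_c; mantle fills any gap and the z_c terms cancel.
Column 1: x×2660 + (z_c − 0 − x)×3340
Column 2: 2.23×0 + 2.24×1020 + 8.85×2880 + (z_c − 2.23 − 11.09)×3340
The z_c×3340 term appears on both sides and cancels. Collect the known terms of each column as K = Σ(ρt)_known − 3340 × (depth of known layers): K_1 = 0 − 3340×0 = 0; K_2 = 27772.8 − 3340×(2.23 + 11.09) = −16716.
Balance: K_1 − x×(3340 − 2660) = K_2, so x = (K_1 − K_2)/(3340 − 2660) = 16716/680 = 24.6 km.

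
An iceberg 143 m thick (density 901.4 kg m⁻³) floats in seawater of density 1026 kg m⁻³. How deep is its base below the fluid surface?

126 m

Draft d = t ρ_obj/ρ_fluid = 143 m × 901.4/1026 = 126 m.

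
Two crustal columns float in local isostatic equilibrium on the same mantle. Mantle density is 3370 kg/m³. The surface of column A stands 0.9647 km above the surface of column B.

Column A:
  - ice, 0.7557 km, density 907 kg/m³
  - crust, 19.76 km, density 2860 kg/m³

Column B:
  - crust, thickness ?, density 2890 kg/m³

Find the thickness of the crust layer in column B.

Take the compensation level at the base of the deeper column (depth z_c below the surface of column A) and equate Σ ρ_i t_i down to z_c; mantle fills any gap and the z_c terms cancel.
Column A: 0.7557×907 + 19.76×2860 + (z_c − 20.5157)×3370
Column B: 0.9647×0 + x×2890 + (z_c − 0.9647 − 0 − x)×3370
The z_c×3370 term appears on both sides and cancels. Collect the known terms of each column as K = Σ(ρt)_known − 3370 × (depth of known layers): K_A = 57199.0199 − 3370×20.5157 = −11938.8891; K_B = 0 − 3370×(0.9647 + 0) = −3251.039.
Balance: K_A = K_B − x×(3370 − 2890), so x = (K_B − K_A)/(3370 − 2890) = 8687.85/480 = 18.1 km.

18.1 km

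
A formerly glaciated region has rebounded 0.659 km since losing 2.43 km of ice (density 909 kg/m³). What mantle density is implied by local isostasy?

ρ_m = ρ_ice t / u = 909 × 2.43 km/0.659 km = 3350 kg/m³.

3350 kg/m³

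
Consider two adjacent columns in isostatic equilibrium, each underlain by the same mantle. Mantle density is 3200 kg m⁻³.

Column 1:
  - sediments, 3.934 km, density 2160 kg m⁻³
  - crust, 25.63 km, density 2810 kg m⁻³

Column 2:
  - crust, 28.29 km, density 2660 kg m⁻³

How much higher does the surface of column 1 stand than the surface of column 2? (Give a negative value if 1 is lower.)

For any compensation level in the mantle, the mantle terms cancel and isostasy reduces to e = (Σt_1 − Σt_2) − (Σ(ρt)_1 − Σ(ρt)_2) / ρ_m.
Σt_1 = 29.564 km; Σt_2 = 28.29 km; Σ(ρt)_1 = 80517.74; Σ(ρt)_2 = 75251.4 (in km·kg m⁻³).
e = (29.564 − 28.29) − (80517.74 − 75251.4) / 3200 = −0.372 km.

−0.372 km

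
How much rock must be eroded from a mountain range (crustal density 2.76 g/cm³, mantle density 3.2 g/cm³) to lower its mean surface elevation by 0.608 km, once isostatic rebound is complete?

Net drop Δ = e − u = e − e ρ_c/ρ_m = e (ρ_m − ρ_c)/ρ_m.
e = Δ ρ_m/(ρ_m − ρ_c) = 0.608 km × 3.2/0.44 = 4.42 km.

4.42 km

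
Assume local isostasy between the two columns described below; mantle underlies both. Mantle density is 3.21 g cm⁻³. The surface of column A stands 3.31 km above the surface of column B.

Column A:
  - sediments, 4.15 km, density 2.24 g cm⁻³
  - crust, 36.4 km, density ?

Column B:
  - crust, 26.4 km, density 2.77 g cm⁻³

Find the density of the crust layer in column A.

Take the compensation level at the base of the deeper column (depth z_c below the surface of column A) and equate Σ ρ_i t_i down to z_c; mantle fills any gap and the z_c terms cancel.
Column A: 4.15×2.24 + 36.4×ρ + (z_c − 40.55)×3.21
Column B: 3.31×0 + 26.4×2.77 + (z_c − 3.31 − 26.4)×3.21
The z_c×3.21 term appears on both sides and cancels. Collect the known terms of each column as K = Σ(ρt)_known − 3.21 × (depth of known layers): K_A = 9.296 − 3.21×40.55 = −120.8695; K_B = 73.128 − 3.21×(3.31 + 26.4) = −22.2411.
Balance: K_A + 36.4×ρ = K_B, so ρ = (K_B − K_A)/36.4 = 98.6284/36.4 = 2.71 g cm⁻³.

2.71 g cm⁻³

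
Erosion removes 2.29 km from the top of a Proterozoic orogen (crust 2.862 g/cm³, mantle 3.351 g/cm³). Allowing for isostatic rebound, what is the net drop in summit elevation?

0.334 km

Rebound u = e ρ_c/ρ_m = 2.29 km × 2.862/3.351 = 1.956 km.
Net surface drop = e − u = 2.29 km − 1.956 km = e (ρ_m − ρ_c)/ρ_m = 0.334 km.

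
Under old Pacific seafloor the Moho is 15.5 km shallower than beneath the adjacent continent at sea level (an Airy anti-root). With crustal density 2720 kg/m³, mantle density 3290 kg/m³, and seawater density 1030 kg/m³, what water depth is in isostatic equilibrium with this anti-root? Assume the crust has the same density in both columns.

5.23 km

Replacing a thickness d of crust by seawater at the top must be balanced by replacing crust with mantle at the base: d (ρ_c − ρ_w) = a (ρ_m − ρ_c).
d = a (ρ_m − ρ_c)/(ρ_c − ρ_w) = 15.5 km × 570/1690 = 5.23 km.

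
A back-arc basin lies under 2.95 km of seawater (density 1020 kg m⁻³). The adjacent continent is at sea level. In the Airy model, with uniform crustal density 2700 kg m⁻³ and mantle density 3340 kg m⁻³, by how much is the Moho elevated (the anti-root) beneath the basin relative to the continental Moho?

7.74 km

Equating mass per unit area of the two columns: replacing crust with seawater at the top is compensated by replacing crust with mantle at the base: d (ρ_c − ρ_w) = a (ρ_m − ρ_c).
a = d (ρ_c − ρ_w)/(ρ_m − ρ_c) = 2.95 km × 1680/640 = 7.74 km.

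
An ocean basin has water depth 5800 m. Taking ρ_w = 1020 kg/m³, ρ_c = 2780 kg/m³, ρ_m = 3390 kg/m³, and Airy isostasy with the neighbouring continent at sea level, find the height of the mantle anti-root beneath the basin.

16700 m

Equating mass per unit area of the two columns: replacing crust with seawater at the top is compensated by replacing crust with mantle at the base: d (ρ_c − ρ_w) = a (ρ_m − ρ_c).
a = d (ρ_c − ρ_w)/(ρ_m − ρ_c) = 5800 m × 1760/610 = 16700 m.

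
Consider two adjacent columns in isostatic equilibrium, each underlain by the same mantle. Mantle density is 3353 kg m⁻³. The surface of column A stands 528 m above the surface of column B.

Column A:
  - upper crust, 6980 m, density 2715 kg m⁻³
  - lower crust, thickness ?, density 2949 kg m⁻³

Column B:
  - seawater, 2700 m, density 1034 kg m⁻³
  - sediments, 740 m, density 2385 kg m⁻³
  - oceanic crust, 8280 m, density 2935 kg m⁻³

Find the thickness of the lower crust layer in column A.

19200 m

Take the compensation level at the base of the deeper column (depth z_c below the surface of column A) and equate Σ ρ_i t_i down to z_c; mantle fills any gap and the z_c terms cancel.
Column A: 6980×2715 + x×2949 + (z_c − 6980 − x)×3353
Column B: 528×0 + 2700×1034 + 740×2385 + 8280×2935 + (z_c − 528 − 11720)×3353
The z_c×3353 term appears on both sides and cancels. Collect the known terms of each column as K = Σ(ρt)_known − 3353 × (depth of known layers): K_A = 18950700 − 3353×6980 = −4453240; K_B = 28858500 − 3353×(528 + 11720) = −12209044.
Balance: K_A − x×(3353 − 2949) = K_B, so x = (K_A − K_B)/(3353 − 2949) = 7755800/404 = 19200 m.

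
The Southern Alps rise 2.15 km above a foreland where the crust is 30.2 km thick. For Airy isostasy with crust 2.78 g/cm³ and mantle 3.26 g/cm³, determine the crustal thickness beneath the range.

Root depth r = h ρ_c / (ρ_m − ρ_c) = 2.15 km × 2.78 / 0.48 = 12.45 km.
Total thickness = T + h + r = 30.2 km + 2.15 km + 12.45 km = 44.8 km.

44.8 km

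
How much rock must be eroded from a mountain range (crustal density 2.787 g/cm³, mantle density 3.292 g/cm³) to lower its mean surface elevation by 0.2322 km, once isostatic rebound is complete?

1.51 km

Net drop Δ = e − u = e − e ρ_c/ρ_m = e (ρ_m − ρ_c)/ρ_m.
e = Δ ρ_m/(ρ_m − ρ_c) = 0.2322 km × 3.292/0.505 = 1.51 km.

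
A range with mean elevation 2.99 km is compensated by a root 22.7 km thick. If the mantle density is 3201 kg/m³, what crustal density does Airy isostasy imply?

ρ_c h = (ρ_m − ρ_c) r → ρ_c (h + r) = ρ_m r → ρ_c = ρ_m r / (h + r).
ρ_c = 3201 × 22.7 km / (2.99 km + 22.7 km) = 2830 kg/m³.

2830 kg/m³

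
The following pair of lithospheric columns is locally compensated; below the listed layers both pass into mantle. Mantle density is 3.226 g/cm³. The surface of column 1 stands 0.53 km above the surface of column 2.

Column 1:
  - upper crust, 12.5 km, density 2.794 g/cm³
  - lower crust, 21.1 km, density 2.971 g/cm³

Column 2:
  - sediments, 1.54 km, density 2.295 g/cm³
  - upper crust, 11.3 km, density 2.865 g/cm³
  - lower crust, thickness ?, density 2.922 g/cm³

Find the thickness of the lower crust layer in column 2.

Take the compensation level at the base of the deeper column (depth z_c below the surface of column 1) and equate Σ ρ_i t_i down to z_c; mantle fills any gap and the z_c terms cancel.
Column 1: 12.5×2.794 + 21.1×2.971 + (z_c − 33.6)×3.226
Column 2: 0.53×0 + 1.54×2.295 + 11.3×2.865 + x×2.922 + (z_c − 0.53 − 12.84 − x)×3.226
The z_c×3.226 term appears on both sides and cancels. Collect the known terms of each column as K = Σ(ρt)_known − 3.226 × (depth of known layers): K_1 = 97.6131 − 3.226×33.6 = −10.7805; K_2 = 35.9088 − 3.226×(0.53 + 12.84) = −7.22282.
Balance: K_1 = K_2 − x×(3.226 − 2.922), so x = (K_2 − K_1)/(3.226 − 2.922) = 3.55768/0.304 = 11.7 km.

11.7 km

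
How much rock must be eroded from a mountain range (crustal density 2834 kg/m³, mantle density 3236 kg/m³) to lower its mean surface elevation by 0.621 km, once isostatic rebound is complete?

Net drop Δ = e − u = e − e ρ_c/ρ_m = e (ρ_m − ρ_c)/ρ_m.
e = Δ ρ_m/(ρ_m − ρ_c) = 0.621 km × 3236/402 = 5 km.

5 km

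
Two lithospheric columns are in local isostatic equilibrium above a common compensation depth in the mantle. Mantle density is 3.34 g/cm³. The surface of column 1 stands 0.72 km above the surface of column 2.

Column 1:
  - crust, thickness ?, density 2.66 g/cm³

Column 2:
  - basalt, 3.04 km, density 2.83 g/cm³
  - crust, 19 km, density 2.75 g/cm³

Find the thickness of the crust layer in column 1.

22.3 km

Take the compensation level at the base of the deeper column (depth z_c below the surface of column 1) and equate Σ ρ_i t_i down to z_c; mantle fills any gap and the z_c terms cancel.
Column 1: x×2.66 + (z_c − 0 − x)×3.34
Column 2: 0.72×0 + 3.04×2.83 + 19×2.75 + (z_c − 0.72 − 22.04)×3.34
The z_c×3.34 term appears on both sides and cancels. Collect the known terms of each column as K = Σ(ρt)_known − 3.34 × (depth of known layers): K_1 = 0 − 3.34×0 = 0; K_2 = 60.8532 − 3.34×(0.72 + 22.04) = −15.1652.
Balance: K_1 − x×(3.34 − 2.66) = K_2, so x = (K_1 − K_2)/(3.34 − 2.66) = 15.1652/0.68 = 22.3 km.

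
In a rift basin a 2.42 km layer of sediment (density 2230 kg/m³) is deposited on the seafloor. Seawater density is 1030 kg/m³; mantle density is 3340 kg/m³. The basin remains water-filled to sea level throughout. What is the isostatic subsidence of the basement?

Submarine loading: the sediment displaces seawater, and the subsidence is in turn flooded, so s (ρ_m − ρ_w) = t (ρ_sed − ρ_w).
s = 2.42 km × (2230 − 1030) / (3340 − 1030) = 1.26 km.

1.26 km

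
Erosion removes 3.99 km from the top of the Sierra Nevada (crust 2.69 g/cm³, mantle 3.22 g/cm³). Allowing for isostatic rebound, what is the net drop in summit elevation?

Rebound u = e ρ_c/ρ_m = 3.99 km × 2.69/3.22 = 3.333 km.
Net surface drop = e − u = 3.99 km − 3.333 km = e (ρ_m − ρ_c)/ρ_m = 0.657 km.

0.657 km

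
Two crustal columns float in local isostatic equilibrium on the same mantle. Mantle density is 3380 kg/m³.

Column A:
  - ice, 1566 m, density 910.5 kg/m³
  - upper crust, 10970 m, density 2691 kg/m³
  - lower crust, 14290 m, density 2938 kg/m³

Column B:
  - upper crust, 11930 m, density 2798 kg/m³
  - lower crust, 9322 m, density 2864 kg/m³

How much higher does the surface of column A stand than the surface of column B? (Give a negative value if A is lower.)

1770 m

For any compensation level in the mantle, the mantle terms cancel and isostasy reduces to e = (Σt_A − Σt_B) − (Σ(ρt)_A − Σ(ρt)_B) / ρ_m.
Σt_A = 26826 m; Σt_B = 21252 m; Σ(ρt)_A = 72930133; Σ(ρt)_B = 60078348 (in m·kg/m³).
e = (26826 − 21252) − (72930133 − 60078348) / 3380 = 1770 m.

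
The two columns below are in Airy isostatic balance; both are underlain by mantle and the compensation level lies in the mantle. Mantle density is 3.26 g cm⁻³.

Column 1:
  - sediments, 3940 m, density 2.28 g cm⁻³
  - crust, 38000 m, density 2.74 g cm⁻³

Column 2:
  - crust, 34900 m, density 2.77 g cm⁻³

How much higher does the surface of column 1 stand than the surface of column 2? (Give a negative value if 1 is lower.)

For any compensation level in the mantle, the mantle terms cancel and isostasy reduces to e = (Σt_1 − Σt_2) − (Σ(ρt)_1 − Σ(ρt)_2) / ρ_m.
Σt_1 = 41940 m; Σt_2 = 34900 m; Σ(ρt)_1 = 113103.2; Σ(ρt)_2 = 96673 (in m·g cm⁻³).
e = (41940 − 34900) − (113103.2 − 96673) / 3.26 = 2000 m.

2000 m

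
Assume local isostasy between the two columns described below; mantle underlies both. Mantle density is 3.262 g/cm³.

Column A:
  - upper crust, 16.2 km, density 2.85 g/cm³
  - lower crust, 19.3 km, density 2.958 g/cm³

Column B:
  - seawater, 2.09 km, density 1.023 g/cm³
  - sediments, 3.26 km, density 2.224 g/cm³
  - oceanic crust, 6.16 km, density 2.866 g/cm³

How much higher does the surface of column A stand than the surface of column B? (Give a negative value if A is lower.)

For any compensation level in the mantle, the mantle terms cancel and isostasy reduces to e = (Σt_A − Σt_B) − (Σ(ρt)_A − Σ(ρt)_B) / ρ_m.
Σt_A = 35.5 km; Σt_B = 11.51 km; Σ(ρt)_A = 103.2594; Σ(ρt)_B = 27.04287 (in km·g/cm³).
e = (35.5 − 11.51) − (103.2594 − 27.04287) / 3.262 = 0.625 km.

0.625 km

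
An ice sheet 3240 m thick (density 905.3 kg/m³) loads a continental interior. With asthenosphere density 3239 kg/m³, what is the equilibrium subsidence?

By Archimedes' principle applied to the lithosphere: the ice load ρ_ice t is balanced by mantle displaced below, ρ_m s.
s = t ρ_ice / ρ_m = 3240 m × 905.3/3239 = 906 m.

906 m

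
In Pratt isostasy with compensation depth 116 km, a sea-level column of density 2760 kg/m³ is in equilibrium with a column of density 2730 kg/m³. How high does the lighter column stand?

ρ_ref D = ρ (D + h) → h = D (ρ_ref − ρ)/ρ.
h = 116 km × (2760 − 2730)/2730 = 1.27 km.

1.27 km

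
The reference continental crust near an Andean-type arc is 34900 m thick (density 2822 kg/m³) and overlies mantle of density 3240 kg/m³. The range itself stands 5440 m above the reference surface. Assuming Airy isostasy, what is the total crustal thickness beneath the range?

Root depth r = h ρ_c / (ρ_m − ρ_c) = 5440 m × 2822 / 418 = 36730 m.
Total thickness = T + h + r = 34900 m + 5440 m + 36730 m = 77100 m.

77100 m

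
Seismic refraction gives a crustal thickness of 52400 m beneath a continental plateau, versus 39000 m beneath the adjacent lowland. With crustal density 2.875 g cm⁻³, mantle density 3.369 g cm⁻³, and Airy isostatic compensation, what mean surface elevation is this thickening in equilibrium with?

1960 m

Excess crust Δ = 52400 m − 39000 m = 13400 m, split between elevation h and root r with h + r = Δ.
Airy balance ρ_c h = (ρ_m − ρ_c) r gives r = h ρ_c/(ρ_m − ρ_c), so h (1 + ρ_c/(ρ_m − ρ_c)) = Δ, i.e. h = Δ (ρ_m − ρ_c)/ρ_m.
h = 13400 m × 0.494/3.369 = 1960 m.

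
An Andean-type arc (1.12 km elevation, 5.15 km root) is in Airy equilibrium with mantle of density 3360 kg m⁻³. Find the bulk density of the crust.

ρ_c h = (ρ_m − ρ_c) r → ρ_c (h + r) = ρ_m r → ρ_c = ρ_m r / (h + r).
ρ_c = 3360 × 5.15 km / (1.12 km + 5.15 km) = 2760 kg m⁻³.

2760 kg m⁻³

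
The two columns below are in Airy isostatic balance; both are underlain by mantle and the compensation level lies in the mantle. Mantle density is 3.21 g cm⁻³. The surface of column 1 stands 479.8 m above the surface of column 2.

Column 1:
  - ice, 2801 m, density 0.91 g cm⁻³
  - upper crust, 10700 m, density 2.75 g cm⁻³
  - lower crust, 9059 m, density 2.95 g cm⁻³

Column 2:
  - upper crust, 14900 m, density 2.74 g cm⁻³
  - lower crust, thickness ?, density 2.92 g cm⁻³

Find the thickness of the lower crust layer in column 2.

Take the compensation level at the base of the deeper column (depth z_c below the surface of column 1) and equate Σ ρ_i t_i down to z_c; mantle fills any gap and the z_c terms cancel.
Column 1: 2801×0.91 + 10700×2.75 + 9059×2.95 + (z_c − 22560)×3.21
Column 2: 479.8×0 + 14900×2.74 + x×2.92 + (z_c − 479.8 − 14900 − x)×3.21
The z_c×3.21 term appears on both sides and cancels. Collect the known terms of each column as K = Σ(ρt)_known − 3.21 × (depth of known layers): K_1 = 58697.96 − 3.21×22560 = −13719.64; K_2 = 40826 − 3.21×(479.8 + 14900) = −8543.158.
Balance: K_1 = K_2 − x×(3.21 − 2.92), so x = (K_2 − K_1)/(3.21 − 2.92) = 5176.48/0.29 = 17800 m.

17800 m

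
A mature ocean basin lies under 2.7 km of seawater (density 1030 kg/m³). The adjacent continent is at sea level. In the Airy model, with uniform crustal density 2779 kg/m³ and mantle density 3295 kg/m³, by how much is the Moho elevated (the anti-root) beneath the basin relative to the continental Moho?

Isostatic balance requires: replacing crust with seawater at the top is compensated by replacing crust with mantle at the base: d (ρ_c − ρ_w) = a (ρ_m − ρ_c).
a = d (ρ_c − ρ_w)/(ρ_m − ρ_c) = 2.7 km × 1749/516 = 9.15 km.

9.15 km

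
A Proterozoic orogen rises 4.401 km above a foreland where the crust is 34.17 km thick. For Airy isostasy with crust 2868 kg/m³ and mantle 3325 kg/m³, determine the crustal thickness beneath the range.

Root depth r = h ρ_c / (ρ_m − ρ_c) = 4.401 km × 2868 / 457 = 27.62 km.
Total thickness = T + h + r = 34.17 km + 4.401 km + 27.62 km = 66.2 km.

66.2 km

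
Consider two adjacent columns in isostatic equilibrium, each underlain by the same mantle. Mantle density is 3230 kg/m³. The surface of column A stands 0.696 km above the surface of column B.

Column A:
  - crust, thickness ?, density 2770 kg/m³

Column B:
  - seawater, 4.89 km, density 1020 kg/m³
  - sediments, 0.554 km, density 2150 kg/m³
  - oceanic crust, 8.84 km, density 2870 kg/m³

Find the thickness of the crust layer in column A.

36.6 km

Take the compensation level at the base of the deeper column (depth z_c below the surface of column A) and equate Σ ρ_i t_i down to z_c; mantle fills any gap and the z_c terms cancel.
Column A: x×2770 + (z_c − 0 − x)×3230
Column B: 0.696×0 + 4.89×1020 + 0.554×2150 + 8.84×2870 + (z_c − 0.696 − 14.284)×3230
The z_c×3230 term appears on both sides and cancels. Collect the known terms of each column as K = Σ(ρt)_known − 3230 × (depth of known layers): K_A = 0 − 3230×0 = 0; K_B = 31549.7 − 3230×(0.696 + 14.284) = −16835.7.
Balance: K_A − x×(3230 − 2770) = K_B, so x = (K_A − K_B)/(3230 − 2770) = 16835.7/460 = 36.6 km.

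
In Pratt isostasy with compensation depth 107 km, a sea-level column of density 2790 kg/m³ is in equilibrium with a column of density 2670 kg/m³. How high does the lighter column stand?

4.81 km

ρ_ref D = ρ (D + h) → h = D (ρ_ref − ρ)/ρ.
h = 107 km × (2790 − 2670)/2670 = 4.81 km.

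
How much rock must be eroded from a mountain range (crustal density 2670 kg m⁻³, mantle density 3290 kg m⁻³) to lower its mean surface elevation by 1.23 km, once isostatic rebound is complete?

Net drop Δ = e − u = e − e ρ_c/ρ_m = e (ρ_m − ρ_c)/ρ_m.
e = Δ ρ_m/(ρ_m − ρ_c) = 1.23 km × 3290/620 = 6.53 km.

6.53 km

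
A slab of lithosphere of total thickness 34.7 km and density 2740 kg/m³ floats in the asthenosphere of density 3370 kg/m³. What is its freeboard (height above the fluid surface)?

6.49 km

Floating equilibrium: submerged depth d = t ρ_obj/ρ_fluid = 34.7 km × 2740/3370 = 28.21 km.
Freeboard = t − d = 34.7 km − 28.21 km = 6.49 km.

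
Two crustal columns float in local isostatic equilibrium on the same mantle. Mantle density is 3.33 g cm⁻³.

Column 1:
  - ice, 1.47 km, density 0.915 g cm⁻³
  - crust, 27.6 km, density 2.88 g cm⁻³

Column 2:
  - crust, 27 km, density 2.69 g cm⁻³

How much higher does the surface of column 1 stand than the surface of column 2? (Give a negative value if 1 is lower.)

For any compensation level in the mantle, the mantle terms cancel and isostasy reduces to e = (Σt_1 − Σt_2) − (Σ(ρt)_1 − Σ(ρt)_2) / ρ_m.
Σt_1 = 29.07 km; Σt_2 = 27 km; Σ(ρt)_1 = 80.83305; Σ(ρt)_2 = 72.63 (in km·g cm⁻³).
e = (29.07 − 27) − (80.83305 − 72.63) / 3.33 = −0.393 km.

−0.393 km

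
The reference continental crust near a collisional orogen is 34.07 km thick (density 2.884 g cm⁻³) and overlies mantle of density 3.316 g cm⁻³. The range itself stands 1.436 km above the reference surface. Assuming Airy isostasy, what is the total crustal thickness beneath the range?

Root depth r = h ρ_c / (ρ_m − ρ_c) = 1.436 km × 2.884 / 0.432 = 9.587 km.
Total thickness = T + h + r = 34.07 km + 1.436 km + 9.587 km = 45.1 km.

45.1 km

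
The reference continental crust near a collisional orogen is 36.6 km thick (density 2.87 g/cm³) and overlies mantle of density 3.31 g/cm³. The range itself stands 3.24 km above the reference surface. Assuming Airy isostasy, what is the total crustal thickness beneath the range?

61 km

Root depth r = h ρ_c / (ρ_m − ρ_c) = 3.24 km × 2.87 / 0.44 = 21.13 km.
Total thickness = T + h + r = 36.6 km + 3.24 km + 21.13 km = 61 km.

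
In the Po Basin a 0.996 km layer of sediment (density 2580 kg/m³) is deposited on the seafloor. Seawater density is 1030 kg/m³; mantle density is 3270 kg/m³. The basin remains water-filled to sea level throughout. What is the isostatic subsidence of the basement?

0.689 km

Submarine loading: the sediment displaces seawater, and the subsidence is in turn flooded, so s (ρ_m − ρ_w) = t (ρ_sed − ρ_w).
s = 0.996 km × (2580 − 1030) / (3270 − 1030) = 0.689 km.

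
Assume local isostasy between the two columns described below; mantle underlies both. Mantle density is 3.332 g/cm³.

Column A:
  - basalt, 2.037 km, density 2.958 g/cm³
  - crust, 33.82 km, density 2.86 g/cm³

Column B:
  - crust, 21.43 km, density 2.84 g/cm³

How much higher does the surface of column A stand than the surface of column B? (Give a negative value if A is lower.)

1.86 km

For any compensation level in the mantle, the mantle terms cancel and isostasy reduces to e = (Σt_A − Σt_B) − (Σ(ρt)_A − Σ(ρt)_B) / ρ_m.
Σt_A = 35.857 km; Σt_B = 21.43 km; Σ(ρt)_A = 102.750646; Σ(ρt)_B = 60.8612 (in km·g/cm³).
e = (35.857 − 21.43) − (102.750646 − 60.8612) / 3.332 = 1.86 km.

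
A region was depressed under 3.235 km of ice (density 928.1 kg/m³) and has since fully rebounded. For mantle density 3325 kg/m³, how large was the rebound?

Removing the load lets mantle flow back in; uplift u satisfies ρ_ice t = ρ_m u.
u = t ρ_ice/ρ_m = 3.235 km × 928.1/3325 = 0.903 km.

0.903 km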